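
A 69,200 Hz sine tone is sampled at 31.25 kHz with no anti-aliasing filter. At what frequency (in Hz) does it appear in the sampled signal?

6,700 Hz

Nyquist = 31,250/2 = 15,625 Hz; 69,200 Hz exceeds it.
Alias = |69,200 − 2×31,250| = |69,200 − 62,500| = 6,700 Hz.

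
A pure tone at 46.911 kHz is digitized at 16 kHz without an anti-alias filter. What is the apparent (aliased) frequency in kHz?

1.089 kHz

Nyquist = 16,000/2 = 8,000 Hz; 46,911 Hz exceeds it.
Alias = |46,911 − 3×16,000| = |46,911 − 48,000| = 1,089 Hz = 1.089 kHz.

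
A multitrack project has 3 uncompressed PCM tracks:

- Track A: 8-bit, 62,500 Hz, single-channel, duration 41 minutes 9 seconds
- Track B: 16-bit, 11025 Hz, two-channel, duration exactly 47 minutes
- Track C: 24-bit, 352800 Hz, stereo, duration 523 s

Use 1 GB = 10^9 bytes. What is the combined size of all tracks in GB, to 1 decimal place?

Track A: 41 minutes 9 seconds = 2,469 s; 62,500 × 2,469 × 1 × 1 = 154,312,500 bytes.
Track B: exactly 47 minutes = 2,820 s; 11,025 × 2,820 × 2 × 2 = 124,362,000 bytes.
Track C: 352,800 × 523 × 3 × 2 = 1,107,086,400 bytes.
Total = 1,385,760,900 bytes = 1.4 GB.

1.4 GB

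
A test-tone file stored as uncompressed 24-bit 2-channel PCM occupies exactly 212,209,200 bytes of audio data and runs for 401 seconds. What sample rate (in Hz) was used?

Bytes = sample_rate × seconds × bytes_per_sample × channels.
sample_rate = 212,209,200 / (401 × 3 × 2) = 212,209,200 / 2,406 = 88,200 Hz.

88,200 Hz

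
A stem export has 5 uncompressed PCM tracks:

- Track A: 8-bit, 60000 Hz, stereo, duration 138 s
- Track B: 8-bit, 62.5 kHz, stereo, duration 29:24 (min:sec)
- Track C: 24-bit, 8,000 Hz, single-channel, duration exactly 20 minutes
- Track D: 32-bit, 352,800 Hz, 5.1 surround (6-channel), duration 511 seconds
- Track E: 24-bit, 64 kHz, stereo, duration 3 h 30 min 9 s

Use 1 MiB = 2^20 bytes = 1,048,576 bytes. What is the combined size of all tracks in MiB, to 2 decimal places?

8997.40 MiB

Track A: 60,000 × 138 × 1 × 2 = 16,560,000 bytes.
Track B: 29:24 (min:sec) = 1,764 s; 62,500 × 1,764 × 1 × 2 = 220,500,000 bytes.
Track C: exactly 20 minutes = 1,200 s; 8,000 × 1,200 × 3 × 1 = 28,800,000 bytes.
Track D: 352,800 × 511 × 4 × 6 = 4,326,739,200 bytes.
Track E: 3 h 30 min 9 s = 12,609 s; 64,000 × 12,609 × 3 × 2 = 4,841,856,000 bytes.
Total = 9,434,455,200 bytes = 8997.40 MiB.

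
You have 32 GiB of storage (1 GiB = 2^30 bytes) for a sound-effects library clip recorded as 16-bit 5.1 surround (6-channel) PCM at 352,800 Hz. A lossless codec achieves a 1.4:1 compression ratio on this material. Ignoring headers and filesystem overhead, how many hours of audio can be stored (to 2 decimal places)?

3.16 hours

Uncompressed byte rate = 352,800 × 2 × 6 = 4,233,600 bytes/s.
After 1.4:1 compression, effective rate ≈ 3024000 bytes/s.
Capacity = 32 × 1,073,741,824 = 34,359,738,368 bytes.
34,359,738,368 / effective rate ≈ 11362.35 s → 3.16 hours.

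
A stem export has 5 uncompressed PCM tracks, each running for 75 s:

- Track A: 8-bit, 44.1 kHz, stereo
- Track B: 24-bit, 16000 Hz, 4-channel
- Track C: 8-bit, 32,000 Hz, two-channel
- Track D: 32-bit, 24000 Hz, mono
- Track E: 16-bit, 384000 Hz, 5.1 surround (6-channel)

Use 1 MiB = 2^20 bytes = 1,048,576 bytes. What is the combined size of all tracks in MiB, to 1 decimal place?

361.1 MiB

Track A: 44,100 × 75 × 1 × 2 = 6,615,000 bytes.
Track B: 16,000 × 75 × 3 × 4 = 14,400,000 bytes.
Track C: 32,000 × 75 × 1 × 2 = 4,800,000 bytes.
Track D: 24,000 × 75 × 4 × 1 = 7,200,000 bytes.
Track E: 384,000 × 75 × 2 × 6 = 345,600,000 bytes.
Total = 378,615,000 bytes = 361.1 MiB.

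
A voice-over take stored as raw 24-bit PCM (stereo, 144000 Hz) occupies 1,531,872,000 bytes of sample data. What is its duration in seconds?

Byte rate = 144,000 × 3 × 2 = 864,000 bytes/s.
Duration = 1,531,872,000 / 864,000 = 1,773 s.

1,773 seconds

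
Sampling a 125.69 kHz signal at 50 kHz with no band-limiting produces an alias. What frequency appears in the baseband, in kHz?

24.31 kHz

Nyquist = 50,000/2 = 25,000 Hz; 125,690 Hz exceeds it.
Alias = |125,690 − 3×50,000| = |125,690 − 150,000| = 24,310 Hz = 24.31 kHz.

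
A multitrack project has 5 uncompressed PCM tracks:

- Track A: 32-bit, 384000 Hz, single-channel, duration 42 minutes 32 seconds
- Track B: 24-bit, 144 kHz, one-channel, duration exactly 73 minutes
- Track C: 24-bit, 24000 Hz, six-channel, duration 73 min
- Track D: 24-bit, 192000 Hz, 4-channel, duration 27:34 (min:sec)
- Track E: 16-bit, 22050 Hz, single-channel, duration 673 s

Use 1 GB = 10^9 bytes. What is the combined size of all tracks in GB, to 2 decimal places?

Track A: 42 minutes 32 seconds = 2,552 s; 384,000 × 2,552 × 4 × 1 = 3,919,872,000 bytes.
Track B: exactly 73 minutes = 4,380 s; 144,000 × 4,380 × 3 × 1 = 1,892,160,000 bytes.
Track C: 73 min = 4,380 s; 24,000 × 4,380 × 3 × 6 = 1,892,160,000 bytes.
Track D: 27:34 (min:sec) = 1,654 s; 192,000 × 1,654 × 3 × 4 = 3,810,816,000 bytes.
Track E: 22,050 × 673 × 2 × 1 = 29,679,300 bytes.
Total = 11,544,687,300 bytes = 11.54 GB.

11.54 GB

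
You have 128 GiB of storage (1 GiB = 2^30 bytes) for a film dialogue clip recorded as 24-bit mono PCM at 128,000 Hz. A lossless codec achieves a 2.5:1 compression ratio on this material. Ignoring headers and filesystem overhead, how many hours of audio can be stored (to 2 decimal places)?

248.55 hours

Uncompressed byte rate = 128,000 × 3 × 1 = 384,000 bytes/s.
After 2.5:1 compression, effective rate ≈ 153600 bytes/s.
Capacity = 128 × 1,073,741,824 = 137,438,953,472 bytes.
137,438,953,472 / effective rate ≈ 894784.85 s → 248.55 hours.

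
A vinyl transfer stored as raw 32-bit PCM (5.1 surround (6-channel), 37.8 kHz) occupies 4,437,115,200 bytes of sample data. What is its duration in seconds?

Byte rate = 37,800 × 4 × 6 = 907,200 bytes/s.
Duration = 4,437,115,200 / 907,200 = 4,891 s.

4,891 seconds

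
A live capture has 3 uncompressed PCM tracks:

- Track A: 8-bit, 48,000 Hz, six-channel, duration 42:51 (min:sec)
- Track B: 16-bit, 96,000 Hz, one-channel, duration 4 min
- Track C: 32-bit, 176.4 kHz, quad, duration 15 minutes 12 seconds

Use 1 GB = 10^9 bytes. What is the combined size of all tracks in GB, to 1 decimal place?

Track A: 42:51 (min:sec) = 2,571 s; 48,000 × 2,571 × 1 × 6 = 740,448,000 bytes.
Track B: 4 min = 240 s; 96,000 × 240 × 2 × 1 = 46,080,000 bytes.
Track C: 15 minutes 12 seconds = 912 s; 176,400 × 912 × 4 × 4 = 2,574,028,800 bytes.
Total = 3,360,556,800 bytes = 3.4 GB.

3.4 GB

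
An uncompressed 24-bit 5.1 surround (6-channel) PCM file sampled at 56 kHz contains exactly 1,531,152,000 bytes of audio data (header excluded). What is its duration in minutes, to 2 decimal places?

25.32 minutes

Byte rate = 56,000 × 3 × 6 = 1,008,000 bytes/s.
Duration = 1,531,152,000 / 1,008,000 = 1,519 s.
1,519 s / 60 = 25.32 minutes.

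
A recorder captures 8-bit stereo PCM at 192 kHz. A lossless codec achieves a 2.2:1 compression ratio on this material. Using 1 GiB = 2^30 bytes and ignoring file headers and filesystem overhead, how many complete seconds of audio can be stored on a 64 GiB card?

Uncompressed byte rate = 192,000 × 1 × 2 = 384,000 bytes/s.
After 2.2:1 compression, effective rate ≈ 174545.45 bytes/s.
Capacity = 64 × 1,073,741,824 = 68,719,476,736 bytes.
68,719,476,736 / effective rate ≈ 393705.34 s → 393,705 seconds.

393,705 seconds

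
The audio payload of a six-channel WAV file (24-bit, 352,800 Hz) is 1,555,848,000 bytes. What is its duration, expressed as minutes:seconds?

Byte rate = 352,800 × 3 × 6 = 6,350,400 bytes/s.
Duration = 1,555,848,000 / 6,350,400 = 245 s.
245 s = 4:05.

4:05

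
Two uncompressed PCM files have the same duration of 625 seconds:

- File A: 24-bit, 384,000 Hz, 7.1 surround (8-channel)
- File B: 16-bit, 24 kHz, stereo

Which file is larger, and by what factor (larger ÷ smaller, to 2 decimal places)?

File A: 384,000 × 3 × 8 = 9,216,000 bytes/s.
File B: 24,000 × 2 × 2 = 96,000 bytes/s.
File A is larger; ratio = 5,760,000,000 / 60,000,000 = 96.00.

File A, by a factor of 96.00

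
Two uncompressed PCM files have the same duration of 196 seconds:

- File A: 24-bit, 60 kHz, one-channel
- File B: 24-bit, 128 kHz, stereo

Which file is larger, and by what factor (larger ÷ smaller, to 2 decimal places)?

File B, by a factor of 4.27

File A: 60,000 × 3 × 1 = 180,000 bytes/s.
File B: 128,000 × 3 × 2 = 768,000 bytes/s.
File B is larger; ratio = 150,528,000 / 35,280,000 = 4.27.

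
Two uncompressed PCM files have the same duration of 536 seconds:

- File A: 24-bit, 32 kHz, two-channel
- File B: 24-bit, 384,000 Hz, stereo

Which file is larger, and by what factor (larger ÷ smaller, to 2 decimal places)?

File A: 32,000 × 3 × 2 = 192,000 bytes/s.
File B: 384,000 × 3 × 2 = 2,304,000 bytes/s.
File B is larger; ratio = 1,234,944,000 / 102,912,000 = 12.00.

File B, by a factor of 12.00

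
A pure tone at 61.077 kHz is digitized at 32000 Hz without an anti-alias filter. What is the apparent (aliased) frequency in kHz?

2.923 kHz

Nyquist = 32,000/2 = 16,000 Hz; 61,077 Hz exceeds it.
Alias = |61,077 − 2×32,000| = |61,077 − 64,000| = 2,923 Hz = 2.923 kHz.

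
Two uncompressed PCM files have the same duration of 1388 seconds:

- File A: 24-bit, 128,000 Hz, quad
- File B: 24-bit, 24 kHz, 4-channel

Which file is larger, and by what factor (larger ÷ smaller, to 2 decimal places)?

File A: 128,000 × 3 × 4 = 1,536,000 bytes/s.
File B: 24,000 × 3 × 4 = 288,000 bytes/s.
File A is larger; ratio = 2,131,968,000 / 399,744,000 = 5.33.

File A, by a factor of 5.33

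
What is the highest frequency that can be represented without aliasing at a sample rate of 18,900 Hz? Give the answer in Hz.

9,450 Hz

Nyquist frequency = sample rate / 2 = 18,900 / 2 = 9,450 Hz.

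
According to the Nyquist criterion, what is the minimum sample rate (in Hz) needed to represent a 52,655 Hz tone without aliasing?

Minimum sample rate = 2 × 52,655 Hz = 105,310 Hz.

105,310 Hz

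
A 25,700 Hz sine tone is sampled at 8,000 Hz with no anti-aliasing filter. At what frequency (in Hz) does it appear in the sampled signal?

1,700 Hz

Nyquist = 8,000/2 = 4,000 Hz; 25,700 Hz exceeds it.
Alias = |25,700 − 3×8,000| = |25,700 − 24,000| = 1,700 Hz.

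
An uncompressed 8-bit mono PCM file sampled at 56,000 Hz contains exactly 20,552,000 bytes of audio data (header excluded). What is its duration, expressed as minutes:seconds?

6:07

Byte rate = 56,000 × 1 × 1 = 56,000 bytes/s.
Duration = 20,552,000 / 56,000 = 367 s.
367 s = 6:07.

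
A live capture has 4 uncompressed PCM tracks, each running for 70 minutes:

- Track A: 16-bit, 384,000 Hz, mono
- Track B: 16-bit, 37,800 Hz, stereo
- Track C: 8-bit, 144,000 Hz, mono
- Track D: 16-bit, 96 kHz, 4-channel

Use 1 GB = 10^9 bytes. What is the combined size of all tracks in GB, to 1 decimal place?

70 minutes = 4,200 s.
Track A: 384,000 × 4,200 × 2 × 1 = 3,225,600,000 bytes.
Track B: 37,800 × 4,200 × 2 × 2 = 635,040,000 bytes.
Track C: 144,000 × 4,200 × 1 × 1 = 604,800,000 bytes.
Track D: 96,000 × 4,200 × 2 × 4 = 3,225,600,000 bytes.
Total = 7,691,040,000 bytes = 7.7 GB.

7.7 GB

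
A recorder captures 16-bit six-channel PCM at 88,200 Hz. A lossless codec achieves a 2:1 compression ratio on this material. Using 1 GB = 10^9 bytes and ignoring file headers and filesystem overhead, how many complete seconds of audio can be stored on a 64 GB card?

120,937 seconds

Uncompressed byte rate = 88,200 × 2 × 6 = 1,058,400 bytes/s.
After 2:1 compression, effective rate ≈ 529200 bytes/s.
Capacity = 64 × 1,000,000,000 = 64,000,000,000 bytes.
64,000,000,000 / effective rate ≈ 120937.26 s → 120,937 seconds.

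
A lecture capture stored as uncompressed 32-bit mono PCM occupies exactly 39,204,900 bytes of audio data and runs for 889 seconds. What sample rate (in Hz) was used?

Bytes = sample_rate × seconds × bytes_per_sample × channels.
sample_rate = 39,204,900 / (889 × 4 × 1) = 39,204,900 / 3,556 = 11,025 Hz.

11,025 Hz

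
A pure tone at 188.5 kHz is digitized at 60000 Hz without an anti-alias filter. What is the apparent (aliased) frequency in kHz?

Nyquist = 60,000/2 = 30,000 Hz; 188,500 Hz exceeds it.
Alias = |188,500 − 3×60,000| = |188,500 − 180,000| = 8,500 Hz = 8.5 kHz.

8.5 kHz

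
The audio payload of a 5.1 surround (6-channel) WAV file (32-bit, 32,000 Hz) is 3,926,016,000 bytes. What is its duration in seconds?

Byte rate = 32,000 × 4 × 6 = 768,000 bytes/s.
Duration = 3,926,016,000 / 768,000 = 5,112 s.

5,112 seconds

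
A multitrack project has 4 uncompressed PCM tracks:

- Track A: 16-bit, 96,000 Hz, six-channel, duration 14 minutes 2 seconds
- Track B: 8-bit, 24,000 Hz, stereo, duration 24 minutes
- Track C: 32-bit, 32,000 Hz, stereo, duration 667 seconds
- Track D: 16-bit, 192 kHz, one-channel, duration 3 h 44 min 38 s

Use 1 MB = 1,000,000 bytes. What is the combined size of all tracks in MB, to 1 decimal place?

Track A: 14 minutes 2 seconds = 842 s; 96,000 × 842 × 2 × 6 = 969,984,000 bytes.
Track B: 24 minutes = 1,440 s; 24,000 × 1,440 × 1 × 2 = 69,120,000 bytes.
Track C: 32,000 × 667 × 4 × 2 = 170,752,000 bytes.
Track D: 3 h 44 min 38 s = 13,478 s; 192,000 × 13,478 × 2 × 1 = 5,175,552,000 bytes.
Total = 6,385,408,000 bytes = 6385.4 MB.

6385.4 MB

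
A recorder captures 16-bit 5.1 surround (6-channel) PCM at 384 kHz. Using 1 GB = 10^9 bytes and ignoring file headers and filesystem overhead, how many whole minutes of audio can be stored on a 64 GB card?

231 minutes

Uncompressed byte rate = 384,000 × 2 × 6 = 4,608,000 bytes/s.
Capacity = 64 × 1,000,000,000 = 64,000,000,000 bytes.
64,000,000,000 / 4,608,000 ≈ 13888.89 s → 231 minutes.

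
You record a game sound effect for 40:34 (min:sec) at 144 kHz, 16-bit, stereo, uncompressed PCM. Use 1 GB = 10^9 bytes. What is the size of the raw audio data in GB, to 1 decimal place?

1.4 GB

Duration = 40:34 (min:sec) = 2,434 s.
Bytes = 144,000 samples/s × 2,434 s × 2 bytes/sample × 2 ch = 1,401,984,000 bytes.
1,401,984,000 / 1,000,000,000 = 1.4 GB.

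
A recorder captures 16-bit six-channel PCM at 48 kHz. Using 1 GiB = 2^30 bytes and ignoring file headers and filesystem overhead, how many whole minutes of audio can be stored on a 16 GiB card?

Uncompressed byte rate = 48,000 × 2 × 6 = 576,000 bytes/s.
Capacity = 16 × 1,073,741,824 = 17,179,869,184 bytes.
17,179,869,184 / 576,000 ≈ 29826.16 s → 497 minutes.

497 minutes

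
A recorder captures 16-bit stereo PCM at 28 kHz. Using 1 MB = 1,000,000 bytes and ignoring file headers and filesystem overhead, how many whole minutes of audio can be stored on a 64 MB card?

Uncompressed byte rate = 28,000 × 2 × 2 = 112,000 bytes/s.
Capacity = 64 × 1,000,000 = 64,000,000 bytes.
64,000,000 / 112,000 ≈ 571.43 s → 9 minutes.

9 minutes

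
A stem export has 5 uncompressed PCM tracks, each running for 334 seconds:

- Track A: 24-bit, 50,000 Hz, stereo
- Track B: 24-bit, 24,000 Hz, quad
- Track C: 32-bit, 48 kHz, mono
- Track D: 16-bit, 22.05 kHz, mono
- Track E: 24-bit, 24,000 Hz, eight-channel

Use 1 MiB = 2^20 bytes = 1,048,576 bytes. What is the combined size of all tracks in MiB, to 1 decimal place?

Track A: 50,000 × 334 × 3 × 2 = 100,200,000 bytes.
Track B: 24,000 × 334 × 3 × 4 = 96,192,000 bytes.
Track C: 48,000 × 334 × 4 × 1 = 64,128,000 bytes.
Track D: 22,050 × 334 × 2 × 1 = 14,729,400 bytes.
Track E: 24,000 × 334 × 3 × 8 = 192,384,000 bytes.
Total = 467,633,400 bytes = 446.0 MiB.

446.0 MiB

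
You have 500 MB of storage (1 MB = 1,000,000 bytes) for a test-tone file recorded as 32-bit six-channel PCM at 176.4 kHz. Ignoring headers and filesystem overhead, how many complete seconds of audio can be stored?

118 seconds

Uncompressed byte rate = 176,400 × 4 × 6 = 4,233,600 bytes/s.
Capacity = 500 × 1,000,000 = 500,000,000 bytes.
500,000,000 / 4,233,600 ≈ 118.1 s → 118 seconds.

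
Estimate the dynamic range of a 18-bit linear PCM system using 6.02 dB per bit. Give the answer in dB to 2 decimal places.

108.36 dB

18 × 6.02 = 108.36 dB.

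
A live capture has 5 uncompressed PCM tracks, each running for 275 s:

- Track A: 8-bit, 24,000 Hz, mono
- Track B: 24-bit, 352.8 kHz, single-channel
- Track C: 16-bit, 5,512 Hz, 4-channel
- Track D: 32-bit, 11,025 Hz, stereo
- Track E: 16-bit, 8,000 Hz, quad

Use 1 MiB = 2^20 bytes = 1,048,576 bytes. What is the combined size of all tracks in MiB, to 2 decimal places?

335.35 MiB

Track A: 24,000 × 275 × 1 × 1 = 6,600,000 bytes.
Track B: 352,800 × 275 × 3 × 1 = 291,060,000 bytes.
Track C: 5,512 × 275 × 2 × 4 = 12,126,400 bytes.
Track D: 11,025 × 275 × 4 × 2 = 24,255,000 bytes.
Track E: 8,000 × 275 × 2 × 4 = 17,600,000 bytes.
Total = 351,641,400 bytes = 335.35 MiB.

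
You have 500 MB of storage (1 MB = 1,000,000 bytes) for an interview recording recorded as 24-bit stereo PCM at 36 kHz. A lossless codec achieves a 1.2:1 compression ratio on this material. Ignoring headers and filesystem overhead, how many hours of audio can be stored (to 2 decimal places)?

0.77 hours

Uncompressed byte rate = 36,000 × 3 × 2 = 216,000 bytes/s.
After 1.2:1 compression, effective rate ≈ 180000 bytes/s.
Capacity = 500 × 1,000,000 = 500,000,000 bytes.
500,000,000 / effective rate ≈ 2777.78 s → 0.77 hours.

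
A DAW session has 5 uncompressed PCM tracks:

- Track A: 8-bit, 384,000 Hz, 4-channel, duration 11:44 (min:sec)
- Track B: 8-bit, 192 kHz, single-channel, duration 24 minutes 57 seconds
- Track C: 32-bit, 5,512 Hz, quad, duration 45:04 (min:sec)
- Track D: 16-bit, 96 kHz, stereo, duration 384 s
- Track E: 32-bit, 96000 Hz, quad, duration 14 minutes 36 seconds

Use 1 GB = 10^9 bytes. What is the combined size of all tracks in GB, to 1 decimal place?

3.1 GB

Track A: 11:44 (min:sec) = 704 s; 384,000 × 704 × 1 × 4 = 1,081,344,000 bytes.
Track B: 24 minutes 57 seconds = 1,497 s; 192,000 × 1,497 × 1 × 1 = 287,424,000 bytes.
Track C: 45:04 (min:sec) = 2,704 s; 5,512 × 2,704 × 4 × 4 = 238,471,168 bytes.
Track D: 96,000 × 384 × 2 × 2 = 147,456,000 bytes.
Track E: 14 minutes 36 seconds = 876 s; 96,000 × 876 × 4 × 4 = 1,345,536,000 bytes.
Total = 3,100,231,168 bytes = 3.1 GB.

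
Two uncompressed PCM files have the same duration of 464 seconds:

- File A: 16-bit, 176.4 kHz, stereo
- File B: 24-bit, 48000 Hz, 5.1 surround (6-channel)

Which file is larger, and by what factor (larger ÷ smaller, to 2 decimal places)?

File B, by a factor of 1.22

File A: 176,400 × 2 × 2 = 705,600 bytes/s.
File B: 48,000 × 3 × 6 = 864,000 bytes/s.
File B is larger; ratio = 400,896,000 / 327,398,400 = 1.22.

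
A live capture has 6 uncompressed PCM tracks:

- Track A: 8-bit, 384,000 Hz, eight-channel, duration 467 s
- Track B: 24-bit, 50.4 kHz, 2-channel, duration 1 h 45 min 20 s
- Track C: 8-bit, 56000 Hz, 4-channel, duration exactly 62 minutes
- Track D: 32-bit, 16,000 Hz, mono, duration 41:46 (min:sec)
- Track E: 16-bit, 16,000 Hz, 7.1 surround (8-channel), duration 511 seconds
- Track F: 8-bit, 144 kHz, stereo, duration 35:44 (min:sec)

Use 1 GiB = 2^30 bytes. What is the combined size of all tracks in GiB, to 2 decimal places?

4.74 GiB

Track A: 384,000 × 467 × 1 × 8 = 1,434,624,000 bytes.
Track B: 1 h 45 min 20 s = 6,320 s; 50,400 × 6,320 × 3 × 2 = 1,911,168,000 bytes.
Track C: exactly 62 minutes = 3,720 s; 56,000 × 3,720 × 1 × 4 = 833,280,000 bytes.
Track D: 41:46 (min:sec) = 2,506 s; 16,000 × 2,506 × 4 × 1 = 160,384,000 bytes.
Track E: 16,000 × 511 × 2 × 8 = 130,816,000 bytes.
Track F: 35:44 (min:sec) = 2,144 s; 144,000 × 2,144 × 1 × 2 = 617,472,000 bytes.
Total = 5,087,744,000 bytes = 4.74 GiB.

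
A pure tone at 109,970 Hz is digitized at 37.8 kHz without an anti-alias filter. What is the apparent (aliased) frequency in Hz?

Nyquist = 37,800/2 = 18,900 Hz; 109,970 Hz exceeds it.
Alias = |109,970 − 3×37,800| = |109,970 − 113,400| = 3,430 Hz.

3,430 Hz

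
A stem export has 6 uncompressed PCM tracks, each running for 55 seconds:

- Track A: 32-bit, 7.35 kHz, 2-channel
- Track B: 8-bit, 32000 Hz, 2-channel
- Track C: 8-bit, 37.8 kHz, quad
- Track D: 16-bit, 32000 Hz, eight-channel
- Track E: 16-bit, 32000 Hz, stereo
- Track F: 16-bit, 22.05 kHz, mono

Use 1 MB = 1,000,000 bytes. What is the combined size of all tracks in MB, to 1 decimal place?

52.7 MB

Track A: 7,350 × 55 × 4 × 2 = 3,234,000 bytes.
Track B: 32,000 × 55 × 1 × 2 = 3,520,000 bytes.
Track C: 37,800 × 55 × 1 × 4 = 8,316,000 bytes.
Track D: 32,000 × 55 × 2 × 8 = 28,160,000 bytes.
Track E: 32,000 × 55 × 2 × 2 = 7,040,000 bytes.
Track F: 22,050 × 55 × 2 × 1 = 2,425,500 bytes.
Total = 52,695,500 bytes = 52.7 MB.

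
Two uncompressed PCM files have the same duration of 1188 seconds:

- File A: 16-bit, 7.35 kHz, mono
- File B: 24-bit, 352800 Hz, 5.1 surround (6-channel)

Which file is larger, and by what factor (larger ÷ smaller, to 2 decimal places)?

File A: 7,350 × 2 × 1 = 14,700 bytes/s.
File B: 352,800 × 3 × 6 = 6,350,400 bytes/s.
File B is larger; ratio = 7,544,275,200 / 17,463,600 = 432.00.

File B, by a factor of 432.00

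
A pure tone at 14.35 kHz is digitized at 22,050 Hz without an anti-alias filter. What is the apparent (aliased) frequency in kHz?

7.7 kHz

Nyquist = 22,050/2 = 11,025 Hz; 14,350 Hz exceeds it.
Alias = |14,350 − 1×22,050| = |14,350 − 22,050| = 7,700 Hz = 7.7 kHz.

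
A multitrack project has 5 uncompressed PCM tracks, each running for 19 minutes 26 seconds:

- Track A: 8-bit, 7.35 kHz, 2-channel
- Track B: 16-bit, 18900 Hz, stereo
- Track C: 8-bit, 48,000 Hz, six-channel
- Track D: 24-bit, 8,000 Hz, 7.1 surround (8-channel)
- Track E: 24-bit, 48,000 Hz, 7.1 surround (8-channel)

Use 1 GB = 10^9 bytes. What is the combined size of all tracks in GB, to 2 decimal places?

19 minutes 26 seconds = 1,166 s.
Track A: 7,350 × 1,166 × 1 × 2 = 17,140,200 bytes.
Track B: 18,900 × 1,166 × 2 × 2 = 88,149,600 bytes.
Track C: 48,000 × 1,166 × 1 × 6 = 335,808,000 bytes.
Track D: 8,000 × 1,166 × 3 × 8 = 223,872,000 bytes.
Track E: 48,000 × 1,166 × 3 × 8 = 1,343,232,000 bytes.
Total = 2,008,201,800 bytes = 2.01 GB.

2.01 GB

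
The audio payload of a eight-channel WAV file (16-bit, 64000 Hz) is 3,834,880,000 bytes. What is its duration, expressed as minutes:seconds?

Byte rate = 64,000 × 2 × 8 = 1,024,000 bytes/s.
Duration = 3,834,880,000 / 1,024,000 = 3,745 s.
3,745 s = 62:25.

62:25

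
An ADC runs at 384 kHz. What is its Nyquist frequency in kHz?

192 kHz

Nyquist frequency = sample rate / 2 = 384,000 / 2 = 192 kHz.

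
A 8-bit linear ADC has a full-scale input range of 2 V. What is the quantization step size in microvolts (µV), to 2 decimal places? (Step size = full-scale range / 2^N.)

7812.50 µV

2 V / 2^8 = 2 / 256 V = 7812.50 µV.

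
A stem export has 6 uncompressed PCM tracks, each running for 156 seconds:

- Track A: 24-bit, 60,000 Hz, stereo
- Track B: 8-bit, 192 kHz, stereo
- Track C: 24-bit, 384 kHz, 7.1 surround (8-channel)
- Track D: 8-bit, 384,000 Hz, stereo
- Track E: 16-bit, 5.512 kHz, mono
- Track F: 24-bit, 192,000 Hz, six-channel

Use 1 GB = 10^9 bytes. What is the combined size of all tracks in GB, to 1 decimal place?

2.2 GB

Track A: 60,000 × 156 × 3 × 2 = 56,160,000 bytes.
Track B: 192,000 × 156 × 1 × 2 = 59,904,000 bytes.
Track C: 384,000 × 156 × 3 × 8 = 1,437,696,000 bytes.
Track D: 384,000 × 156 × 1 × 2 = 119,808,000 bytes.
Track E: 5,512 × 156 × 2 × 1 = 1,719,744 bytes.
Track F: 192,000 × 156 × 3 × 6 = 539,136,000 bytes.
Total = 2,214,423,744 bytes = 2.2 GB.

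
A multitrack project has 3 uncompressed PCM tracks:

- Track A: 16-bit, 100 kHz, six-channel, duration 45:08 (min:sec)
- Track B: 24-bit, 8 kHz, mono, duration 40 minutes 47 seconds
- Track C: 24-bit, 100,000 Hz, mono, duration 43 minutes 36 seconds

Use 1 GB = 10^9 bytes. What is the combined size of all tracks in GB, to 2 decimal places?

Track A: 45:08 (min:sec) = 2,708 s; 100,000 × 2,708 × 2 × 6 = 3,249,600,000 bytes.
Track B: 40 minutes 47 seconds = 2,447 s; 8,000 × 2,447 × 3 × 1 = 58,728,000 bytes.
Track C: 43 minutes 36 seconds = 2,616 s; 100,000 × 2,616 × 3 × 1 = 784,800,000 bytes.
Total = 4,093,128,000 bytes = 4.09 GB.

4.09 GB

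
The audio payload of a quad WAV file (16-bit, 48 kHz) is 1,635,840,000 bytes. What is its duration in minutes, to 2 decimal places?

Byte rate = 48,000 × 2 × 4 = 384,000 bytes/s.
Duration = 1,635,840,000 / 384,000 = 4,260 s.
4,260 s / 60 = 71.00 minutes.

71.00 minutes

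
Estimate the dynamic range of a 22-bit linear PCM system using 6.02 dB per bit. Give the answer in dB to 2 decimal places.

22 × 6.02 = 132.44 dB.

132.44 dB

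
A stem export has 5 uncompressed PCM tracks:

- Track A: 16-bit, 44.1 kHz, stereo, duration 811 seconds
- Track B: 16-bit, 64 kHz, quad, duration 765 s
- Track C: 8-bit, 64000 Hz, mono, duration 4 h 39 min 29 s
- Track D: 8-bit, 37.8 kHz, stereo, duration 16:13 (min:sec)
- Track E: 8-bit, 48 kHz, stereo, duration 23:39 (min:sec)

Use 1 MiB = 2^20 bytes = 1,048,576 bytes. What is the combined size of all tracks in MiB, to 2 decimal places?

Track A: 44,100 × 811 × 2 × 2 = 143,060,400 bytes.
Track B: 64,000 × 765 × 2 × 4 = 391,680,000 bytes.
Track C: 4 h 39 min 29 s = 16,769 s; 64,000 × 16,769 × 1 × 1 = 1,073,216,000 bytes.
Track D: 16:13 (min:sec) = 973 s; 37,800 × 973 × 1 × 2 = 73,558,800 bytes.
Track E: 23:39 (min:sec) = 1,419 s; 48,000 × 1,419 × 1 × 2 = 136,224,000 bytes.
Total = 1,817,739,200 bytes = 1733.53 MiB.

1733.53 MiB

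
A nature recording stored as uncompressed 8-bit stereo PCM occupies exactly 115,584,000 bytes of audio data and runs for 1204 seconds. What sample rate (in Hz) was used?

48,000 Hz

Bytes = sample_rate × seconds × bytes_per_sample × channels.
sample_rate = 115,584,000 / (1,204 × 1 × 2) = 115,584,000 / 2,408 = 48,000 Hz.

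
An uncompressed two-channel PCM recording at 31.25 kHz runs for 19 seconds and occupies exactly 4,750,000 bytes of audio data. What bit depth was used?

32 bits

Bytes per sample = 4,750,000 / (31,250 × 19 × 2) = 4,750,000 / 1,187,500 = 4.
Bit depth = 4 × 8 = 32 bits.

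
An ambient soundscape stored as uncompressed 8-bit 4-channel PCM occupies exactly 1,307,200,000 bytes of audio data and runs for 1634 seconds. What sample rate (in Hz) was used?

Bytes = sample_rate × seconds × bytes_per_sample × channels.
sample_rate = 1,307,200,000 / (1,634 × 1 × 4) = 1,307,200,000 / 6,536 = 200,000 Hz.

200,000 Hz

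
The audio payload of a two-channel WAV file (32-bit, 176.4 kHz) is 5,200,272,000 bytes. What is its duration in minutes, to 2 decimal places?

Byte rate = 176,400 × 4 × 2 = 1,411,200 bytes/s.
Duration = 5,200,272,000 / 1,411,200 = 3,685 s.
3,685 s / 60 = 61.42 minutes.

61.42 minutes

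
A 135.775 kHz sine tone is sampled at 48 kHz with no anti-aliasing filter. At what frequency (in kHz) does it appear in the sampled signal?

8.225 kHz

Nyquist = 48,000/2 = 24,000 Hz; 135,775 Hz exceeds it.
Alias = |135,775 − 3×48,000| = |135,775 − 144,000| = 8,225 Hz = 8.225 kHz.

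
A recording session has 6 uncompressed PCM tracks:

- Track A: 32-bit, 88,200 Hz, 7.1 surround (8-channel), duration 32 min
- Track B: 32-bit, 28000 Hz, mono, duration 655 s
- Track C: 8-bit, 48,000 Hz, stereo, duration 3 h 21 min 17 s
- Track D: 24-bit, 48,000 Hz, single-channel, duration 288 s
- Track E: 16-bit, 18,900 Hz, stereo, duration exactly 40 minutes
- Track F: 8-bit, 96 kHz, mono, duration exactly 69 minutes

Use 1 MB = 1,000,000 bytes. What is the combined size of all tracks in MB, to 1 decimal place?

Track A: 32 min = 1,920 s; 88,200 × 1,920 × 4 × 8 = 5,419,008,000 bytes.
Track B: 28,000 × 655 × 4 × 1 = 73,360,000 bytes.
Track C: 3 h 21 min 17 s = 12,077 s; 48,000 × 12,077 × 1 × 2 = 1,159,392,000 bytes.
Track D: 48,000 × 288 × 3 × 1 = 41,472,000 bytes.
Track E: exactly 40 minutes = 2,400 s; 18,900 × 2,400 × 2 × 2 = 181,440,000 bytes.
Track F: exactly 69 minutes = 4,140 s; 96,000 × 4,140 × 1 × 1 = 397,440,000 bytes.
Total = 7,272,112,000 bytes = 7272.1 MB.

7272.1 MB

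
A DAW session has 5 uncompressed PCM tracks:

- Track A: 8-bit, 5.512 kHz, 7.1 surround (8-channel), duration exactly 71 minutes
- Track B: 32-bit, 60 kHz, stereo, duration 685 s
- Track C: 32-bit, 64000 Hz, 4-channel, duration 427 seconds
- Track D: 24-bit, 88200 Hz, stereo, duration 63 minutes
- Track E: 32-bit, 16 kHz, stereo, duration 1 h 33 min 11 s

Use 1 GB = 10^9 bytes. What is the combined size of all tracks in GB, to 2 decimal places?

3.67 GB

Track A: exactly 71 minutes = 4,260 s; 5,512 × 4,260 × 1 × 8 = 187,848,960 bytes.
Track B: 60,000 × 685 × 4 × 2 = 328,800,000 bytes.
Track C: 64,000 × 427 × 4 × 4 = 437,248,000 bytes.
Track D: 63 minutes = 3,780 s; 88,200 × 3,780 × 3 × 2 = 2,000,376,000 bytes.
Track E: 1 h 33 min 11 s = 5,591 s; 16,000 × 5,591 × 4 × 2 = 715,648,000 bytes.
Total = 3,669,920,960 bytes = 3.67 GB.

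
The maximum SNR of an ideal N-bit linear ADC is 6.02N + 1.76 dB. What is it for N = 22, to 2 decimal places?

134.20 dB

6.02 × 22 + 1.76 = 134.20 dB.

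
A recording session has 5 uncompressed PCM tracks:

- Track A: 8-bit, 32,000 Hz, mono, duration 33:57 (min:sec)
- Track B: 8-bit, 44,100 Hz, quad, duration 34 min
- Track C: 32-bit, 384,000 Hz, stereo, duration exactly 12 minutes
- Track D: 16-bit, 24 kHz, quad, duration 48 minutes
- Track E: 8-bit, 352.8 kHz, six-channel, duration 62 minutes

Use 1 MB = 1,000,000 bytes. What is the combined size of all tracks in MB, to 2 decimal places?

11064.34 MB

Track A: 33:57 (min:sec) = 2,037 s; 32,000 × 2,037 × 1 × 1 = 65,184,000 bytes.
Track B: 34 min = 2,040 s; 44,100 × 2,040 × 1 × 4 = 359,856,000 bytes.
Track C: exactly 12 minutes = 720 s; 384,000 × 720 × 4 × 2 = 2,211,840,000 bytes.
Track D: 48 minutes = 2,880 s; 24,000 × 2,880 × 2 × 4 = 552,960,000 bytes.
Track E: 62 minutes = 3,720 s; 352,800 × 3,720 × 1 × 6 = 7,874,496,000 bytes.
Total = 11,064,336,000 bytes = 11064.34 MB.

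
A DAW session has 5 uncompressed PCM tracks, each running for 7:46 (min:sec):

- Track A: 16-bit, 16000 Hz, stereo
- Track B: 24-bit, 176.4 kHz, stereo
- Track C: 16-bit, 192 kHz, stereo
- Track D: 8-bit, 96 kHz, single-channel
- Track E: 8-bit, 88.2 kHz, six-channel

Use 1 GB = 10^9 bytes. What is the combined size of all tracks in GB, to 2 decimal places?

7:46 (min:sec) = 466 s.
Track A: 16,000 × 466 × 2 × 2 = 29,824,000 bytes.
Track B: 176,400 × 466 × 3 × 2 = 493,214,400 bytes.
Track C: 192,000 × 466 × 2 × 2 = 357,888,000 bytes.
Track D: 96,000 × 466 × 1 × 1 = 44,736,000 bytes.
Track E: 88,200 × 466 × 1 × 6 = 246,607,200 bytes.
Total = 1,172,269,600 bytes = 1.17 GB.

1.17 GB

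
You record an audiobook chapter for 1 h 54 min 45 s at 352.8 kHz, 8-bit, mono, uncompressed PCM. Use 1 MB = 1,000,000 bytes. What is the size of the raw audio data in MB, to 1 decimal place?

Duration = 1 h 54 min 45 s = 6,885 s.
Bytes = 352,800 samples/s × 6,885 s × 1 bytes/sample × 1 ch = 2,429,028,000 bytes.
2,429,028,000 / 1,000,000 = 2429.0 MB.

2429.0 MB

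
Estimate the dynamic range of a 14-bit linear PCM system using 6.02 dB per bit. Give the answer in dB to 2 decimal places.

14 × 6.02 = 84.28 dB.

84.28 dB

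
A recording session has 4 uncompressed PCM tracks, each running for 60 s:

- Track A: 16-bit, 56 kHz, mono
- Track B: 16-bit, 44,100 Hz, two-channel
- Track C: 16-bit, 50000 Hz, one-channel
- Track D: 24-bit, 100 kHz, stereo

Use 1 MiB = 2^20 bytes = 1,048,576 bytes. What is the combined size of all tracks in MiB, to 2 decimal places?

56.56 MiB

Track A: 56,000 × 60 × 2 × 1 = 6,720,000 bytes.
Track B: 44,100 × 60 × 2 × 2 = 10,584,000 bytes.
Track C: 50,000 × 60 × 2 × 1 = 6,000,000 bytes.
Track D: 100,000 × 60 × 3 × 2 = 36,000,000 bytes.
Total = 59,304,000 bytes = 56.56 MiB.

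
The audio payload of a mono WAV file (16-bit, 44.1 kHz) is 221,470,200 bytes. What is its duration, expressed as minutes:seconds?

41:51

Byte rate = 44,100 × 2 × 1 = 88,200 bytes/s.
Duration = 221,470,200 / 88,200 = 2,511 s.
2,511 s = 41:51.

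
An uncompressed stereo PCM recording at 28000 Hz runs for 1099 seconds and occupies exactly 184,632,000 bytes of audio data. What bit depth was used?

24 bits

Bytes per sample = 184,632,000 / (28,000 × 1,099 × 2) = 184,632,000 / 61,544,000 = 3.
Bit depth = 3 × 8 = 24 bits.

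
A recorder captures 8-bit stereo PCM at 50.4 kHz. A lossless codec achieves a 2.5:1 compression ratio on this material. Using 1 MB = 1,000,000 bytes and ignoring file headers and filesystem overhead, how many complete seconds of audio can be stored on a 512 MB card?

Uncompressed byte rate = 50,400 × 1 × 2 = 100,800 bytes/s.
After 2.5:1 compression, effective rate ≈ 40320 bytes/s.
Capacity = 512 × 1,000,000 = 512,000,000 bytes.
512,000,000 / effective rate ≈ 12698.41 s → 12,698 seconds.

12,698 seconds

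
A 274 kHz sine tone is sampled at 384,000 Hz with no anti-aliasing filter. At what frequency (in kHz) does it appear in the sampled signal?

110 kHz

Nyquist = 384,000/2 = 192,000 Hz; 274,000 Hz exceeds it.
Alias = |274,000 − 1×384,000| = |274,000 − 384,000| = 110,000 Hz = 110 kHz.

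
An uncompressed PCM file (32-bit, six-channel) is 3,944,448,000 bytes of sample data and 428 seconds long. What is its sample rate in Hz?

384,000 Hz

Bytes = sample_rate × seconds × bytes_per_sample × channels.
sample_rate = 3,944,448,000 / (428 × 4 × 6) = 3,944,448,000 / 10,272 = 384,000 Hz.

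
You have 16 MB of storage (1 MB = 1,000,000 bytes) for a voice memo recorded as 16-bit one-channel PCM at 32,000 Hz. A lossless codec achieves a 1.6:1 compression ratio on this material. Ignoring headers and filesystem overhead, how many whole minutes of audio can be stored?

6 minutes

Uncompressed byte rate = 32,000 × 2 × 1 = 64,000 bytes/s.
After 1.6:1 compression, effective rate ≈ 40000 bytes/s.
Capacity = 16 × 1,000,000 = 16,000,000 bytes.
16,000,000 / effective rate ≈ 400 s → 6 minutes.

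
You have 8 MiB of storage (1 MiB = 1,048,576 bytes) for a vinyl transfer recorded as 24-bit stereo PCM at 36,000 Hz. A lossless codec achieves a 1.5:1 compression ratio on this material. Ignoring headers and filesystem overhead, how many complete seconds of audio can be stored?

58 seconds

Uncompressed byte rate = 36,000 × 3 × 2 = 216,000 bytes/s.
After 1.5:1 compression, effective rate ≈ 144000 bytes/s.
Capacity = 8 × 1,048,576 = 8,388,608 bytes.
8,388,608 / effective rate ≈ 58.25 s → 58 seconds.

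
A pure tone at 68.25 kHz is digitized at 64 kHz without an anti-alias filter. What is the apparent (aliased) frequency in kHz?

Nyquist = 64,000/2 = 32,000 Hz; 68,250 Hz exceeds it.
Alias = |68,250 − 1×64,000| = |68,250 − 64,000| = 4,250 Hz = 4.25 kHz.

4.25 kHz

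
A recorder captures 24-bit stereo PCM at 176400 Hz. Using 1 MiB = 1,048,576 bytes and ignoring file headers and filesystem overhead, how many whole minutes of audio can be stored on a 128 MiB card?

Uncompressed byte rate = 176,400 × 3 × 2 = 1,058,400 bytes/s.
Capacity = 128 × 1,048,576 = 134,217,728 bytes.
134,217,728 / 1,058,400 ≈ 126.81 s → 2 minutes.

2 minutes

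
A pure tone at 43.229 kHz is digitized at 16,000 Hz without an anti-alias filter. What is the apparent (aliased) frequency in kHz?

4.771 kHz

Nyquist = 16,000/2 = 8,000 Hz; 43,229 Hz exceeds it.
Alias = |43,229 − 3×16,000| = |43,229 − 48,000| = 4,771 Hz = 4.771 kHz.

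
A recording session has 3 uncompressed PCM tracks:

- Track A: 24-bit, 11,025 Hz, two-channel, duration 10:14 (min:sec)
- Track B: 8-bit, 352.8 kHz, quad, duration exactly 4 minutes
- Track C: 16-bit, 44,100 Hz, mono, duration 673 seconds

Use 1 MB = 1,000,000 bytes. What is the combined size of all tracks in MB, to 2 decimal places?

Track A: 10:14 (min:sec) = 614 s; 11,025 × 614 × 3 × 2 = 40,616,100 bytes.
Track B: exactly 4 minutes = 240 s; 352,800 × 240 × 1 × 4 = 338,688,000 bytes.
Track C: 44,100 × 673 × 2 × 1 = 59,358,600 bytes.
Total = 438,662,700 bytes = 438.66 MB.

438.66 MB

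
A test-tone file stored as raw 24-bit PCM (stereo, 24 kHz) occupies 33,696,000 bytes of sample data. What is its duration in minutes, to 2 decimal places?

3.90 minutes

Byte rate = 24,000 × 3 × 2 = 144,000 bytes/s.
Duration = 33,696,000 / 144,000 = 234 s.
234 s / 60 = 3.90 minutes.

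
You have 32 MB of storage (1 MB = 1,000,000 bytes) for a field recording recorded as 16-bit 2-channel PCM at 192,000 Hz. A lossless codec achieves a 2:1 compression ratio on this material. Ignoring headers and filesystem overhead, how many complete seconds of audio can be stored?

83 seconds

Uncompressed byte rate = 192,000 × 2 × 2 = 768,000 bytes/s.
After 2:1 compression, effective rate ≈ 384000 bytes/s.
Capacity = 32 × 1,000,000 = 32,000,000 bytes.
32,000,000 / effective rate ≈ 83.33 s → 83 seconds.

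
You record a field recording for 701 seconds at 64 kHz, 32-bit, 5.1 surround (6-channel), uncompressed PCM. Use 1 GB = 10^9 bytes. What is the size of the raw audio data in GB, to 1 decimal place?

Bytes = 64,000 samples/s × 701 s × 4 bytes/sample × 6 ch = 1,076,736,000 bytes.
1,076,736,000 / 1,000,000,000 = 1.1 GB.

1.1 GB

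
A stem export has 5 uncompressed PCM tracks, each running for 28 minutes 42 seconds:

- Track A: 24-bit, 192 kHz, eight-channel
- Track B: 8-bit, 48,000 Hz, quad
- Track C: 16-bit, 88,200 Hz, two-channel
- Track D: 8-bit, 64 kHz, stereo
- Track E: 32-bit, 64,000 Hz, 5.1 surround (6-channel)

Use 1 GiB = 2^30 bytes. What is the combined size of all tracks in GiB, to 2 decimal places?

28 minutes 42 seconds = 1,722 s.
Track A: 192,000 × 1,722 × 3 × 8 = 7,934,976,000 bytes.
Track B: 48,000 × 1,722 × 1 × 4 = 330,624,000 bytes.
Track C: 88,200 × 1,722 × 2 × 2 = 607,521,600 bytes.
Track D: 64,000 × 1,722 × 1 × 2 = 220,416,000 bytes.
Track E: 64,000 × 1,722 × 4 × 6 = 2,644,992,000 bytes.
Total = 11,738,529,600 bytes = 10.93 GiB.

10.93 GiB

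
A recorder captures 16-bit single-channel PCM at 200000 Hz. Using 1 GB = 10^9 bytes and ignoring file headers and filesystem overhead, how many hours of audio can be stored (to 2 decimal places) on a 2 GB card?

Uncompressed byte rate = 200,000 × 2 × 1 = 400,000 bytes/s.
Capacity = 2 × 1,000,000,000 = 2,000,000,000 bytes.
2,000,000,000 / 400,000 ≈ 5000 s → 1.39 hours.

1.39 hours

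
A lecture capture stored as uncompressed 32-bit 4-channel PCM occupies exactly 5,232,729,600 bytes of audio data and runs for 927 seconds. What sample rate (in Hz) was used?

Bytes = sample_rate × seconds × bytes_per_sample × channels.
sample_rate = 5,232,729,600 / (927 × 4 × 4) = 5,232,729,600 / 14,832 = 352,800 Hz.

352,800 Hz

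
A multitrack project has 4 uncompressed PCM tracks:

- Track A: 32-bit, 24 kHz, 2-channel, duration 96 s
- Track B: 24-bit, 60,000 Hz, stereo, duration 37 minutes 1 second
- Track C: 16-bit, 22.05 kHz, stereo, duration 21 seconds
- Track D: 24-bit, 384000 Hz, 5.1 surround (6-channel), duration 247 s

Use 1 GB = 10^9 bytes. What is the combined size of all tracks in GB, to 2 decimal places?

2.53 GB

Track A: 24,000 × 96 × 4 × 2 = 18,432,000 bytes.
Track B: 37 minutes 1 second = 2,221 s; 60,000 × 2,221 × 3 × 2 = 799,560,000 bytes.
Track C: 22,050 × 21 × 2 × 2 = 1,852,200 bytes.
Track D: 384,000 × 247 × 3 × 6 = 1,707,264,000 bytes.
Total = 2,527,108,200 bytes = 2.53 GB.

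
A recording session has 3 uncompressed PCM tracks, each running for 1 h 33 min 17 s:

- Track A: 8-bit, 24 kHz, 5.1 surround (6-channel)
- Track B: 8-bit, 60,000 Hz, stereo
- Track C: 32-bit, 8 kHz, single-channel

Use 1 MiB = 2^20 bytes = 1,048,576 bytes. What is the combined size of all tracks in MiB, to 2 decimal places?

1 h 33 min 17 s = 5,597 s.
Track A: 24,000 × 5,597 × 1 × 6 = 805,968,000 bytes.
Track B: 60,000 × 5,597 × 1 × 2 = 671,640,000 bytes.
Track C: 8,000 × 5,597 × 4 × 1 = 179,104,000 bytes.
Total = 1,656,712,000 bytes = 1579.96 MiB.

1579.96 MiB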